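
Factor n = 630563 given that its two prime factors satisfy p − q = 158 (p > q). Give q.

Since p = q + 158, we have 630563 = q(q + 158), so q² + 158q − 630563 = 0.
Discriminant: 158² + 4·630563 = 24964 + 2522252 = 2547216; √2547216 = 1596.
q = (−158 + 1596)/2 = 719, and p = q + 158 = 877.
Check: 719 · 877 = 630563.

719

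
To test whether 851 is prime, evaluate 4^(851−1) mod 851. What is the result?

4^1 ≡ 4 (mod 851)
4^2 ≡ 4^2 = 16 ≡ 16 (mod 851)
4^4 ≡ 16^2 = 256 ≡ 256 (mod 851)
4^8 ≡ 256^2 = 65536 ≡ 9 (mod 851)
4^16 ≡ 9^2 = 81 ≡ 81 (mod 851)
4^32 ≡ 81^2 = 6561 ≡ 604 (mod 851)
4^64 ≡ 604^2 = 364816 ≡ 588 (mod 851)
4^128 ≡ 588^2 = 345744 ≡ 238 (mod 851)
4^256 ≡ 238^2 = 56644 ≡ 478 (mod 851)
4^512 ≡ 478^2 = 228484 ≡ 416 (mod 851)
850 = 512 + 256 + 64 + 16 + 2 in binary powers of 2.
So 4^850 ≡ 416 · 478 · 588 · 81 · 16 ≡ 478 (mod 851).
Since 478 ≠ 1, base 4 is a Fermat witness: 851 is composite.

478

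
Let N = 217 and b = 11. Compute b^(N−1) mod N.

11^1 ≡ 11 (mod 217)
11^2 ≡ 11^2 = 121 ≡ 121 (mod 217)
11^4 ≡ 121^2 = 14641 ≡ 102 (mod 217)
11^8 ≡ 102^2 = 10404 ≡ 205 (mod 217)
11^16 ≡ 205^2 = 42025 ≡ 144 (mod 217)
11^32 ≡ 144^2 = 20736 ≡ 121 (mod 217)
11^64 ≡ 121^2 = 14641 ≡ 102 (mod 217)
11^128 ≡ 102^2 = 10404 ≡ 205 (mod 217)
216 = 128 + 64 + 16 + 8 in binary powers of 2.
So 11^216 ≡ 205 · 102 · 144 · 205 ≡ 190 (mod 217).
Since 190 ≠ 1, base 11 is a Fermat witness: 217 is composite.

190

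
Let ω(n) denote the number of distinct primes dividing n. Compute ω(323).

2

323 = 17 · 19
323 = 17 · 19, which has 2 distinct prime factors.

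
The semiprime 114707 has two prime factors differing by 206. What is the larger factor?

Since p = q + 206, we have 114707 = q(q + 206), so q² + 206q − 114707 = 0.
Discriminant: 206² + 4·114707 = 42436 + 458828 = 501264; √501264 = 708.
q = (−206 + 708)/2 = 251, and p = q + 206 = 457.
Check: 251 · 457 = 114707.

457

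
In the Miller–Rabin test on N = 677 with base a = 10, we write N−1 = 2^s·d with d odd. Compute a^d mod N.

676

677 − 1 = 676 = 2^2 · 169, so d = 169.
10^1 ≡ 10 (mod 677)
10^2 ≡ 10^2 = 100 ≡ 100 (mod 677)
10^4 ≡ 100^2 = 10000 ≡ 522 (mod 677)
10^8 ≡ 522^2 = 272484 ≡ 330 (mod 677)
10^16 ≡ 330^2 = 108900 ≡ 580 (mod 677)
10^32 ≡ 580^2 = 336400 ≡ 608 (mod 677)
10^64 ≡ 608^2 = 369664 ≡ 22 (mod 677)
10^128 ≡ 22^2 = 484 ≡ 484 (mod 677)
169 = 128 + 32 + 8 + 1 in binary powers of 2.
So 10^169 ≡ 484 · 608 · 330 · 10 ≡ 676 (mod 677).
Since 10^d ≡ 676 (mod 677), base 10 does not prove 677 composite.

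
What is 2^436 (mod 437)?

358

2^1 ≡ 2 (mod 437)
2^2 ≡ 2^2 = 4 ≡ 4 (mod 437)
2^4 ≡ 4^2 = 16 ≡ 16 (mod 437)
2^8 ≡ 16^2 = 256 ≡ 256 (mod 437)
2^16 ≡ 256^2 = 65536 ≡ 423 (mod 437)
2^32 ≡ 423^2 = 178929 ≡ 196 (mod 437)
2^64 ≡ 196^2 = 38416 ≡ 397 (mod 437)
2^128 ≡ 397^2 = 157609 ≡ 289 (mod 437)
2^256 ≡ 289^2 = 83521 ≡ 54 (mod 437)
436 = 256 + 128 + 32 + 16 + 4 in binary powers of 2.
So 2^436 ≡ 54 · 289 · 196 · 423 · 16 ≡ 358 (mod 437).
Since 358 ≠ 1, base 2 is a Fermat witness: 437 is composite.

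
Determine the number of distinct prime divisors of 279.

279 = 3^2 · 31
279 = 3^2 · 31, which has 2 distinct prime factors.

2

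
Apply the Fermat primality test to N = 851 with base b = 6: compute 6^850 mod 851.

6^1 ≡ 6 (mod 851)
6^2 ≡ 6^2 = 36 ≡ 36 (mod 851)
6^4 ≡ 36^2 = 1296 ≡ 445 (mod 851)
6^8 ≡ 445^2 = 198025 ≡ 593 (mod 851)
6^16 ≡ 593^2 = 351649 ≡ 186 (mod 851)
6^32 ≡ 186^2 = 34596 ≡ 556 (mod 851)
6^64 ≡ 556^2 = 309136 ≡ 223 (mod 851)
6^128 ≡ 223^2 = 49729 ≡ 371 (mod 851)
6^256 ≡ 371^2 = 137641 ≡ 630 (mod 851)
6^512 ≡ 630^2 = 396900 ≡ 334 (mod 851)
850 = 512 + 256 + 64 + 16 + 2 in binary powers of 2.
So 6^850 ≡ 334 · 630 · 223 · 186 · 36 ≡ 147 (mod 851).
Since 147 ≠ 1, base 6 is a Fermat witness: 851 is composite.

147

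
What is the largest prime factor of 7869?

7869 = 3 · 2623
2623 = 43 · 61
61 is prime.
So 7869 = 3 · 43 · 61; the largest prime factor is 61.

61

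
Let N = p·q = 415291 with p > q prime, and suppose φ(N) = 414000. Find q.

601

φ(n) = (p−1)(q−1) = n − (p+q) + 1, so p + q = 415291 − 414000 + 1 = 1292.
p and q are the roots of t² − 1292t + 415291 = 0.
Discriminant: 1292² − 4·415291 = 1669264 − 1661164 = 8100; √8100 = 90.
q = (1292 − 90)/2 = 601, p = (1292 + 90)/2 = 691.
Check: 601 · 691 = 415291.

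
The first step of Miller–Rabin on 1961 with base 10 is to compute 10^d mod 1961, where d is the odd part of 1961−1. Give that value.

1210

1961 − 1 = 1960 = 2^3 · 245, so d = 245.
10^1 ≡ 10 (mod 1961)
10^2 ≡ 10^2 = 100 ≡ 100 (mod 1961)
10^4 ≡ 100^2 = 10000 ≡ 195 (mod 1961)
10^8 ≡ 195^2 = 38025 ≡ 766 (mod 1961)
10^16 ≡ 766^2 = 586756 ≡ 417 (mod 1961)
10^32 ≡ 417^2 = 173889 ≡ 1321 (mod 1961)
10^64 ≡ 1321^2 = 1745041 ≡ 1712 (mod 1961)
10^128 ≡ 1712^2 = 2930944 ≡ 1210 (mod 1961)
245 = 128 + 64 + 32 + 16 + 4 + 1 in binary powers of 2.
So 10^245 ≡ 1210 · 1712 · 1321 · 417 · 195 · 10 ≡ 1210 (mod 1961).
Squaring chain: 1210 → 1194 → 1950; never reaches −1, so base 10 is a Miller–Rabin witness that 1961 is composite.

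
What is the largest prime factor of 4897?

83

4897 = 59 · 83
83 is prime.
So 4897 = 59 · 83; the largest prime factor is 83.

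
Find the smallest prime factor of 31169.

31169 is odd.
Digit sum 20, not divisible by 3.
Ends in 9: not divisible by 5.
7: 31169 = 7·4452 + 5
11: 31169 = 11·2833 + 6
13: 31169 = 13·2397 + 8
17: 31169 = 17·1833 + 8
19: 31169 = 19·1640 + 9
23: 31169 = 23·1355 + 4
29: 31169 = 29·1074 + 23
31: 31169 = 31·1005 + 14
37: 31169 = 37·842 + 15
41: 31169 = 41·760 + 9
43: 31169 = 43·724 + 37
47: 31169 = 47·663 + 8
53: 31169 = 53·588 + 5
59: 31169 = 59·528 + 17
61: 31169 = 61·510 + 59
67: 31169 = 67·465 + 14
71: 31169 = 71·439

71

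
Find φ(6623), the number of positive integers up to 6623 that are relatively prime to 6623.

Factor: 6623 = 37 · 179.
φ(6623) = (37−1) · (179−1) = 36 · 178 = 6408.

6408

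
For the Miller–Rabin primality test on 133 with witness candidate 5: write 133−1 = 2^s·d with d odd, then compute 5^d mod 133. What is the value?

133 − 1 = 132 = 2^2 · 33, so d = 33.
5^1 ≡ 5 (mod 133)
5^2 ≡ 5^2 = 25 ≡ 25 (mod 133)
5^4 ≡ 25^2 = 625 ≡ 93 (mod 133)
5^8 ≡ 93^2 = 8649 ≡ 4 (mod 133)
5^16 ≡ 4^2 = 16 ≡ 16 (mod 133)
5^32 ≡ 16^2 = 256 ≡ 123 (mod 133)
33 = 32 + 1 in binary powers of 2.
So 5^33 ≡ 123 · 5 ≡ 83 (mod 133).
Squaring chain: 83 → 106; never reaches −1, so base 5 is a Miller–Rabin witness that 133 is composite.

83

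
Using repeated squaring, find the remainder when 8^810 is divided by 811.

8^1 ≡ 8 (mod 811)
8^2 ≡ 8^2 = 64 ≡ 64 (mod 811)
8^4 ≡ 64^2 = 4096 ≡ 41 (mod 811)
8^8 ≡ 41^2 = 1681 ≡ 59 (mod 811)
8^16 ≡ 59^2 = 3481 ≡ 237 (mod 811)
8^32 ≡ 237^2 = 56169 ≡ 210 (mod 811)
8^64 ≡ 210^2 = 44100 ≡ 306 (mod 811)
8^128 ≡ 306^2 = 93636 ≡ 371 (mod 811)
8^256 ≡ 371^2 = 137641 ≡ 582 (mod 811)
8^512 ≡ 582^2 = 338724 ≡ 537 (mod 811)
810 = 512 + 256 + 32 + 8 + 2 in binary powers of 2.
So 8^810 ≡ 537 · 582 · 210 · 59 · 64 ≡ 1 (mod 811).
Since the result is 1, base 8 gives no evidence that 811 is composite.

1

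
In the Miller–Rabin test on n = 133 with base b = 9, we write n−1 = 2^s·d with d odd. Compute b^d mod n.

133 − 1 = 132 = 2^2 · 33, so d = 33.
9^1 ≡ 9 (mod 133)
9^2 ≡ 9^2 = 81 ≡ 81 (mod 133)
9^4 ≡ 81^2 = 6561 ≡ 44 (mod 133)
9^8 ≡ 44^2 = 1936 ≡ 74 (mod 133)
9^16 ≡ 74^2 = 5476 ≡ 23 (mod 133)
9^32 ≡ 23^2 = 529 ≡ 130 (mod 133)
33 = 32 + 1 in binary powers of 2.
So 9^33 ≡ 130 · 9 ≡ 106 (mod 133).
Squaring chain: 106 → 64; never reaches −1, so base 9 is a Miller–Rabin witness that 133 is composite.

106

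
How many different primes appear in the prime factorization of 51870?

6

51870 = 2 · 25935
25935 = 3 · 8645
8645 = 5 · 1729
1729 = 7 · 247
247 = 13 · 19
51870 = 2 · 3 · 5 · 7 · 13 · 19, which has 6 distinct prime factors.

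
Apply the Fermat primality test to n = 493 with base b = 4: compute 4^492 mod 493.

4^1 ≡ 4 (mod 493)
4^2 ≡ 4^2 = 16 ≡ 16 (mod 493)
4^4 ≡ 16^2 = 256 ≡ 256 (mod 493)
4^8 ≡ 256^2 = 65536 ≡ 460 (mod 493)
4^16 ≡ 460^2 = 211600 ≡ 103 (mod 493)
4^32 ≡ 103^2 = 10609 ≡ 256 (mod 493)
4^64 ≡ 256^2 = 65536 ≡ 460 (mod 493)
4^128 ≡ 460^2 = 211600 ≡ 103 (mod 493)
4^256 ≡ 103^2 = 10609 ≡ 256 (mod 493)
492 = 256 + 128 + 64 + 32 + 8 + 4 in binary powers of 2.
So 4^492 ≡ 256 · 103 · 460 · 256 · 460 · 256 ≡ 103 (mod 493).
Since 103 ≠ 1, base 4 is a Fermat witness: 493 is composite.

103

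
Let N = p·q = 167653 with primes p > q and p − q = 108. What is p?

Since p = q + 108, we have 167653 = q(q + 108), so q² + 108q − 167653 = 0.
Discriminant: 108² + 4·167653 = 11664 + 670612 = 682276; √682276 = 826.
q = (−108 + 826)/2 = 359, and p = q + 108 = 467.
Check: 359 · 467 = 167653.

467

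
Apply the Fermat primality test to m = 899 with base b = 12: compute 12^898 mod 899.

231

12^1 ≡ 12 (mod 899)
12^2 ≡ 12^2 = 144 ≡ 144 (mod 899)
12^4 ≡ 144^2 = 20736 ≡ 59 (mod 899)
12^8 ≡ 59^2 = 3481 ≡ 784 (mod 899)
12^16 ≡ 784^2 = 614656 ≡ 639 (mod 899)
12^32 ≡ 639^2 = 408321 ≡ 175 (mod 899)
12^64 ≡ 175^2 = 30625 ≡ 59 (mod 899)
12^128 ≡ 59^2 = 3481 ≡ 784 (mod 899)
12^256 ≡ 784^2 = 614656 ≡ 639 (mod 899)
12^512 ≡ 639^2 = 408321 ≡ 175 (mod 899)
898 = 512 + 256 + 128 + 2 in binary powers of 2.
So 12^898 ≡ 175 · 639 · 784 · 144 ≡ 231 (mod 899).
Since 231 ≠ 1, base 12 is a Fermat witness: 899 is composite.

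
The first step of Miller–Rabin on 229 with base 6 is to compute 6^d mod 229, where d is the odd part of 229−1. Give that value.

122

229 − 1 = 228 = 2^2 · 57, so d = 57.
6^1 ≡ 6 (mod 229)
6^2 ≡ 6^2 = 36 ≡ 36 (mod 229)
6^4 ≡ 36^2 = 1296 ≡ 151 (mod 229)
6^8 ≡ 151^2 = 22801 ≡ 130 (mod 229)
6^16 ≡ 130^2 = 16900 ≡ 183 (mod 229)
6^32 ≡ 183^2 = 33489 ≡ 55 (mod 229)
57 = 32 + 16 + 8 + 1 in binary powers of 2.
So 6^57 ≡ 55 · 183 · 130 · 6 ≡ 122 (mod 229).
Squaring chain: 122 → 228; reaches −1, so base 6 does not prove 229 composite.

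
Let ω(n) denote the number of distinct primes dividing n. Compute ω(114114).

6

114114 = 2 · 57057
57057 = 3 · 19019
19019 = 7 · 2717
2717 = 11 · 247
247 = 13 · 19
114114 = 2 · 3 · 7 · 11 · 13 · 19, which has 6 distinct prime factors.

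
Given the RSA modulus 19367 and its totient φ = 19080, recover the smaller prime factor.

φ(n) = (p−1)(q−1) = n − (p+q) + 1, so p + q = 19367 − 19080 + 1 = 288.
p and q are the roots of t² − 288t + 19367 = 0.
Discriminant: 288² − 4·19367 = 82944 − 77468 = 5476; √5476 = 74.
q = (288 − 74)/2 = 107, p = (288 + 74)/2 = 181.
Check: 107 · 181 = 19367.

107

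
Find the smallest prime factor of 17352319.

17352319 is odd.
Digit sum 31, not divisible by 3.
Ends in 9: not divisible by 5.
7: 17352319 = 7·2478902 + 5
11: 17352319 = 11·1577483 + 6
13: 17352319 = 13·1334793 + 10
17: 17352319 = 17·1020724 + 11
19: 17352319 = 19·913279 + 18
23: 17352319 = 23·754448 + 15
29: 17352319 = 29·598355 + 24
31: 17352319 = 31·559752 + 7
37: 17352319 = 37·468981 + 22
41: 17352319 = 41·423227 + 12
43: 17352319 = 43·403542 + 13
47: 17352319 = 47·369198 + 13
53: 17352319 = 53·327402 + 13
59: 17352319 = 59·294107 + 6
61: 17352319 = 61·284464 + 15
67: 17352319 = 67·258989 + 56
71: 17352319 = 71·244398 + 61
73: 17352319 = 73·237703

73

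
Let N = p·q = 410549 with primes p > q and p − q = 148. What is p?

719

Since p = q + 148, we have 410549 = q(q + 148), so q² + 148q − 410549 = 0.
Discriminant: 148² + 4·410549 = 21904 + 1642196 = 1664100; √1664100 = 1290.
q = (−148 + 1290)/2 = 571, and p = q + 148 = 719.
Check: 571 · 719 = 410549.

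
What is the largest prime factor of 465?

465 = 3 · 155
155 = 5 · 31
31 is prime.
So 465 = 3 · 5 · 31; the largest prime factor is 31.

31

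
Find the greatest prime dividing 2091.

41

2091 = 3 · 697
697 = 17 · 41
41 is prime.
So 2091 = 3 · 17 · 41; the largest prime factor is 41.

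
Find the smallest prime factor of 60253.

89

60253 is odd.
Digit sum 16, not divisible by 3.
Ends in 3: not divisible by 5.
7: 60253 = 7·8607 + 4
11: 60253 = 11·5477 + 6
13: 60253 = 13·4634 + 11
17: 60253 = 17·3544 + 5
19: 60253 = 19·3171 + 4
23: 60253 = 23·2619 + 16
29: 60253 = 29·2077 + 20
31: 60253 = 31·1943 + 20
37: 60253 = 37·1628 + 17
41: 60253 = 41·1469 + 24
43: 60253 = 43·1401 + 10
47: 60253 = 47·1281 + 46
53: 60253 = 53·1136 + 45
59: 60253 = 59·1021 + 14
61: 60253 = 61·987 + 46
67: 60253 = 67·899 + 20
71: 60253 = 71·848 + 45
73: 60253 = 73·825 + 28
79: 60253 = 79·762 + 55
83: 60253 = 83·725 + 78
89: 60253 = 89·677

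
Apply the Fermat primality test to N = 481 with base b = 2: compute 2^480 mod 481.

248

2^1 ≡ 2 (mod 481)
2^2 ≡ 2^2 = 4 ≡ 4 (mod 481)
2^4 ≡ 4^2 = 16 ≡ 16 (mod 481)
2^8 ≡ 16^2 = 256 ≡ 256 (mod 481)
2^16 ≡ 256^2 = 65536 ≡ 120 (mod 481)
2^32 ≡ 120^2 = 14400 ≡ 451 (mod 481)
2^64 ≡ 451^2 = 203401 ≡ 419 (mod 481)
2^128 ≡ 419^2 = 175561 ≡ 477 (mod 481)
2^256 ≡ 477^2 = 227529 ≡ 16 (mod 481)
480 = 256 + 128 + 64 + 32 in binary powers of 2.
So 2^480 ≡ 16 · 477 · 419 · 451 ≡ 248 (mod 481).
Since 248 ≠ 1, base 2 is a Fermat witness: 481 is composite.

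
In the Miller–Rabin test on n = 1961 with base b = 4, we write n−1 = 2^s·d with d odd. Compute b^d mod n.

1686

1961 − 1 = 1960 = 2^3 · 245, so d = 245.
4^1 ≡ 4 (mod 1961)
4^2 ≡ 4^2 = 16 ≡ 16 (mod 1961)
4^4 ≡ 16^2 = 256 ≡ 256 (mod 1961)
4^8 ≡ 256^2 = 65536 ≡ 823 (mod 1961)
4^16 ≡ 823^2 = 677329 ≡ 784 (mod 1961)
4^32 ≡ 784^2 = 614656 ≡ 863 (mod 1961)
4^64 ≡ 863^2 = 744769 ≡ 1550 (mod 1961)
4^128 ≡ 1550^2 = 2402500 ≡ 275 (mod 1961)
245 = 128 + 64 + 32 + 16 + 4 + 1 in binary powers of 2.
So 4^245 ≡ 275 · 1550 · 863 · 784 · 256 · 4 ≡ 1686 (mod 1961).
Squaring chain: 1686 → 1107 → 1785; never reaches −1, so base 4 is a Miller–Rabin witness that 1961 is composite.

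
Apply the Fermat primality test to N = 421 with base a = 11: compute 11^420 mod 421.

11^1 ≡ 11 (mod 421)
11^2 ≡ 11^2 = 121 ≡ 121 (mod 421)
11^4 ≡ 121^2 = 14641 ≡ 327 (mod 421)
11^8 ≡ 327^2 = 106929 ≡ 416 (mod 421)
11^16 ≡ 416^2 = 173056 ≡ 25 (mod 421)
11^32 ≡ 25^2 = 625 ≡ 204 (mod 421)
11^64 ≡ 204^2 = 41616 ≡ 358 (mod 421)
11^128 ≡ 358^2 = 128164 ≡ 180 (mod 421)
11^256 ≡ 180^2 = 32400 ≡ 404 (mod 421)
420 = 256 + 128 + 32 + 4 in binary powers of 2.
So 11^420 ≡ 404 · 180 · 204 · 327 ≡ 1 (mod 421).
Since the result is 1, base 11 gives no evidence that 421 is composite.

1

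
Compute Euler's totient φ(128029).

114240

Factor: 128029 = 11 · 103 · 113.
φ(128029) = (11−1) · (103−1) · (113−1) = 10 · 102 · 112 = 114240.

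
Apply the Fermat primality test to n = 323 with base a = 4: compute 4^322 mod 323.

101

4^1 ≡ 4 (mod 323)
4^2 ≡ 4^2 = 16 ≡ 16 (mod 323)
4^4 ≡ 16^2 = 256 ≡ 256 (mod 323)
4^8 ≡ 256^2 = 65536 ≡ 290 (mod 323)
4^16 ≡ 290^2 = 84100 ≡ 120 (mod 323)
4^32 ≡ 120^2 = 14400 ≡ 188 (mod 323)
4^64 ≡ 188^2 = 35344 ≡ 137 (mod 323)
4^128 ≡ 137^2 = 18769 ≡ 35 (mod 323)
4^256 ≡ 35^2 = 1225 ≡ 256 (mod 323)
322 = 256 + 64 + 2 in binary powers of 2.
So 4^322 ≡ 256 · 137 · 16 ≡ 101 (mod 323).
Since 101 ≠ 1, base 4 is a Fermat witness: 323 is composite.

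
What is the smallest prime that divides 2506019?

83

2506019 is odd.
Digit sum 23, not divisible by 3.
Ends in 9: not divisible by 5.
7: 2506019 = 7·358002 + 5
11: 2506019 = 11·227819 + 10
13: 2506019 = 13·192770 + 9
17: 2506019 = 17·147412 + 15
19: 2506019 = 19·131895 + 14
23: 2506019 = 23·108957 + 8
29: 2506019 = 29·86414 + 13
31: 2506019 = 31·80839 + 10
37: 2506019 = 37·67730 + 9
41: 2506019 = 41·61122 + 17
43: 2506019 = 43·58279 + 22
47: 2506019 = 47·53319 + 26
53: 2506019 = 53·47283 + 20
59: 2506019 = 59·42474 + 53
61: 2506019 = 61·41082 + 17
67: 2506019 = 67·37403 + 18
71: 2506019 = 71·35296 + 3
73: 2506019 = 73·34329 + 2
79: 2506019 = 79·31721 + 60
83: 2506019 = 83·30193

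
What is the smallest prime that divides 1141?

1141 is odd.
Digit sum 7, not divisible by 3.
Ends in 1: not divisible by 5.
7: 1141 = 7·163

7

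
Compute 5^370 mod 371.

149

5^1 ≡ 5 (mod 371)
5^2 ≡ 5^2 = 25 ≡ 25 (mod 371)
5^4 ≡ 25^2 = 625 ≡ 254 (mod 371)
5^8 ≡ 254^2 = 64516 ≡ 333 (mod 371)
5^16 ≡ 333^2 = 110889 ≡ 331 (mod 371)
5^32 ≡ 331^2 = 109561 ≡ 116 (mod 371)
5^64 ≡ 116^2 = 13456 ≡ 100 (mod 371)
5^128 ≡ 100^2 = 10000 ≡ 354 (mod 371)
5^256 ≡ 354^2 = 125316 ≡ 289 (mod 371)
370 = 256 + 64 + 32 + 16 + 2 in binary powers of 2.
So 5^370 ≡ 289 · 100 · 116 · 331 · 25 ≡ 149 (mod 371).
Since 149 ≠ 1, base 5 is a Fermat witness: 371 is composite.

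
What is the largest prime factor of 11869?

83

11869 = 11 · 1079
1079 = 13 · 83
83 is prime.
So 11869 = 11 · 13 · 83; the largest prime factor is 83.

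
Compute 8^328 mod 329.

260

8^1 ≡ 8 (mod 329)
8^2 ≡ 8^2 = 64 ≡ 64 (mod 329)
8^4 ≡ 64^2 = 4096 ≡ 148 (mod 329)
8^8 ≡ 148^2 = 21904 ≡ 190 (mod 329)
8^16 ≡ 190^2 = 36100 ≡ 239 (mod 329)
8^32 ≡ 239^2 = 57121 ≡ 204 (mod 329)
8^64 ≡ 204^2 = 41616 ≡ 162 (mod 329)
8^128 ≡ 162^2 = 26244 ≡ 253 (mod 329)
8^256 ≡ 253^2 = 64009 ≡ 183 (mod 329)
328 = 256 + 64 + 8 in binary powers of 2.
So 8^328 ≡ 183 · 162 · 190 ≡ 260 (mod 329).
Since 260 ≠ 1, base 8 is a Fermat witness: 329 is composite.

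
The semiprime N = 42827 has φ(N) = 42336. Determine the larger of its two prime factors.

φ(n) = (p−1)(q−1) = n − (p+q) + 1, so p + q = 42827 − 42336 + 1 = 492.
p and q are the roots of t² − 492t + 42827 = 0.
Discriminant: 492² − 4·42827 = 242064 − 171308 = 70756; √70756 = 266.
q = (492 − 266)/2 = 113, p = (492 + 266)/2 = 379.
Check: 113 · 379 = 42827.

379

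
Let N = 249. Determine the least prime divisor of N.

249 is odd.
Digit sum 15, divisible by 3.

3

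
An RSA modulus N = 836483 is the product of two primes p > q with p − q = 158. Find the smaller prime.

Since p = q + 158, we have 836483 = q(q + 158), so q² + 158q − 836483 = 0.
Discriminant: 158² + 4·836483 = 24964 + 3345932 = 3370896; √3370896 = 1836.
q = (−158 + 1836)/2 = 839, and p = q + 158 = 997.
Check: 839 · 997 = 836483.

839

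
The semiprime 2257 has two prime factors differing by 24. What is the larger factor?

61

Since p = q + 24, we have 2257 = q(q + 24), so q² + 24q − 2257 = 0.
Discriminant: 24² + 4·2257 = 576 + 9028 = 9604; √9604 = 98.
q = (−24 + 98)/2 = 37, and p = q + 24 = 61.
Check: 37 · 61 = 2257.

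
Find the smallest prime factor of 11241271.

83

11241271 is odd.
Digit sum 19, not divisible by 3.
Ends in 1: not divisible by 5.
7: 11241271 = 7·1605895 + 6
11: 11241271 = 11·1021933 + 8
13: 11241271 = 13·864713 + 2
17: 11241271 = 17·661251 + 4
19: 11241271 = 19·591645 + 16
23: 11241271 = 23·488750 + 21
29: 11241271 = 29·387630 + 1
31: 11241271 = 31·362621 + 20
37: 11241271 = 37·303818 + 5
41: 11241271 = 41·274177 + 14
43: 11241271 = 43·261424 + 39
47: 11241271 = 47·239175 + 46
53: 11241271 = 53·212099 + 24
59: 11241271 = 59·190530 + 1
61: 11241271 = 61·184283 + 8
67: 11241271 = 67·167780 + 11
71: 11241271 = 71·158327 + 54
73: 11241271 = 73·153990 + 1
79: 11241271 = 79·142294 + 45
83: 11241271 = 83·135437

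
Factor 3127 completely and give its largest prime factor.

3127 = 53 · 59
59 is prime.
So 3127 = 53 · 59; the largest prime factor is 59.

59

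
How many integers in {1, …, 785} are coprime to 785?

624

Factor: 785 = 5 · 157.
φ(785) = (5−1) · (157−1) = 4 · 156 = 624.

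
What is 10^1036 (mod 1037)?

10^1 ≡ 10 (mod 1037)
10^2 ≡ 10^2 = 100 ≡ 100 (mod 1037)
10^4 ≡ 100^2 = 10000 ≡ 667 (mod 1037)
10^8 ≡ 667^2 = 444889 ≡ 16 (mod 1037)
10^16 ≡ 16^2 = 256 ≡ 256 (mod 1037)
10^32 ≡ 256^2 = 65536 ≡ 205 (mod 1037)
10^64 ≡ 205^2 = 42025 ≡ 545 (mod 1037)
10^128 ≡ 545^2 = 297025 ≡ 443 (mod 1037)
10^256 ≡ 443^2 = 196249 ≡ 256 (mod 1037)
10^512 ≡ 256^2 = 65536 ≡ 205 (mod 1037)
10^1024 ≡ 205^2 = 42025 ≡ 545 (mod 1037)
1036 = 1024 + 8 + 4 in binary powers of 2.
So 10^1036 ≡ 545 · 16 · 667 ≡ 744 (mod 1037).
Since 744 ≠ 1, base 10 is a Fermat witness: 1037 is composite.

744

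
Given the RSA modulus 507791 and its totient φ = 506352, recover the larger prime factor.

823

φ(n) = (p−1)(q−1) = n − (p+q) + 1, so p + q = 507791 − 506352 + 1 = 1440.
p and q are the roots of t² − 1440t + 507791 = 0.
Discriminant: 1440² − 4·507791 = 2073600 − 2031164 = 42436; √42436 = 206.
q = (1440 − 206)/2 = 617, p = (1440 + 206)/2 = 823.
Check: 617 · 823 = 507791.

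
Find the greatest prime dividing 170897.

170897 = 29 · 5893
5893 = 71 · 83
83 is prime.
So 170897 = 29 · 71 · 83; the largest prime factor is 83.

83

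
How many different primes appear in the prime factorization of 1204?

1204 = 2^2 · 301
301 = 7 · 43
1204 = 2^2 · 7 · 43, which has 3 distinct prime factors.

3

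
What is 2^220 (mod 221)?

2^1 ≡ 2 (mod 221)
2^2 ≡ 2^2 = 4 ≡ 4 (mod 221)
2^4 ≡ 4^2 = 16 ≡ 16 (mod 221)
2^8 ≡ 16^2 = 256 ≡ 35 (mod 221)
2^16 ≡ 35^2 = 1225 ≡ 120 (mod 221)
2^32 ≡ 120^2 = 14400 ≡ 35 (mod 221)
2^64 ≡ 35^2 = 1225 ≡ 120 (mod 221)
2^128 ≡ 120^2 = 14400 ≡ 35 (mod 221)
220 = 128 + 64 + 16 + 8 + 4 in binary powers of 2.
So 2^220 ≡ 35 · 120 · 120 · 35 · 16 ≡ 16 (mod 221).
Since 16 ≠ 1, base 2 is a Fermat witness: 221 is composite.

16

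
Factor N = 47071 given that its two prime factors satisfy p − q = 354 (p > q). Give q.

103

Since p = q + 354, we have 47071 = q(q + 354), so q² + 354q − 47071 = 0.
Discriminant: 354² + 4·47071 = 125316 + 188284 = 313600; √313600 = 560.
q = (−354 + 560)/2 = 103, and p = q + 354 = 457.
Check: 103 · 457 = 47071.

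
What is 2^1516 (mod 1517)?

756

2^1 ≡ 2 (mod 1517)
2^2 ≡ 2^2 = 4 ≡ 4 (mod 1517)
2^4 ≡ 4^2 = 16 ≡ 16 (mod 1517)
2^8 ≡ 16^2 = 256 ≡ 256 (mod 1517)
2^16 ≡ 256^2 = 65536 ≡ 305 (mod 1517)
2^32 ≡ 305^2 = 93025 ≡ 488 (mod 1517)
2^64 ≡ 488^2 = 238144 ≡ 1492 (mod 1517)
2^128 ≡ 1492^2 = 2226064 ≡ 625 (mod 1517)
2^256 ≡ 625^2 = 390625 ≡ 756 (mod 1517)
2^512 ≡ 756^2 = 571536 ≡ 1144 (mod 1517)
2^1024 ≡ 1144^2 = 1308736 ≡ 1082 (mod 1517)
1516 = 1024 + 256 + 128 + 64 + 32 + 8 + 4 in binary powers of 2.
So 2^1516 ≡ 1082 · 756 · 625 · 1492 · 488 · 256 · 16 ≡ 756 (mod 1517).
Since 756 ≠ 1, base 2 is a Fermat witness: 1517 is composite.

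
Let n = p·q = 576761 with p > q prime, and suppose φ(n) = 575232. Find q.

673

φ(n) = (p−1)(q−1) = n − (p+q) + 1, so p + q = 576761 − 575232 + 1 = 1530.
p and q are the roots of t² − 1530t + 576761 = 0.
Discriminant: 1530² − 4·576761 = 2340900 − 2307044 = 33856; √33856 = 184.
q = (1530 − 184)/2 = 673, p = (1530 + 184)/2 = 857.
Check: 673 · 857 = 576761.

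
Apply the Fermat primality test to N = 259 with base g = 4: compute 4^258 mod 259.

4^1 ≡ 4 (mod 259)
4^2 ≡ 4^2 = 16 ≡ 16 (mod 259)
4^4 ≡ 16^2 = 256 ≡ 256 (mod 259)
4^8 ≡ 256^2 = 65536 ≡ 9 (mod 259)
4^16 ≡ 9^2 = 81 ≡ 81 (mod 259)
4^32 ≡ 81^2 = 6561 ≡ 86 (mod 259)
4^64 ≡ 86^2 = 7396 ≡ 144 (mod 259)
4^128 ≡ 144^2 = 20736 ≡ 16 (mod 259)
4^256 ≡ 16^2 = 256 ≡ 256 (mod 259)
258 = 256 + 2 in binary powers of 2.
So 4^258 ≡ 256 · 16 ≡ 211 (mod 259).
Since 211 ≠ 1, base 4 is a Fermat witness: 259 is composite.

211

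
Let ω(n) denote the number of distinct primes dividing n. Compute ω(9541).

9541 = 7 · 1363
1363 = 29 · 47
9541 = 7 · 29 · 47, which has 3 distinct prime factors.

3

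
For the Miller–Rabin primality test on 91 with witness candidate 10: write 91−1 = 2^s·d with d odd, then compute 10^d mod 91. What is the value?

90

91 − 1 = 90 = 2^1 · 45, so d = 45.
10^1 ≡ 10 (mod 91)
10^2 ≡ 10^2 = 100 ≡ 9 (mod 91)
10^4 ≡ 9^2 = 81 ≡ 81 (mod 91)
10^8 ≡ 81^2 = 6561 ≡ 9 (mod 91)
10^16 ≡ 9^2 = 81 ≡ 81 (mod 91)
10^32 ≡ 81^2 = 6561 ≡ 9 (mod 91)
45 = 32 + 8 + 4 + 1 in binary powers of 2.
So 10^45 ≡ 9 · 9 · 81 · 10 ≡ 90 (mod 91).
Since 10^d ≡ 90 (mod 91), base 10 does not prove 91 composite.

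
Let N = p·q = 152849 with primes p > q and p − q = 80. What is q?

353

Since p = q + 80, we have 152849 = q(q + 80), so q² + 80q − 152849 = 0.
Discriminant: 80² + 4·152849 = 6400 + 611396 = 617796; √617796 = 786.
q = (−80 + 786)/2 = 353, and p = q + 80 = 433.
Check: 353 · 433 = 152849.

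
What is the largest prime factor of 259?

37

259 = 7 · 37
37 is prime.
So 259 = 7 · 37; the largest prime factor is 37.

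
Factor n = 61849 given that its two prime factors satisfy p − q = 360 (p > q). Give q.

127

Since p = q + 360, we have 61849 = q(q + 360), so q² + 360q − 61849 = 0.
Discriminant: 360² + 4·61849 = 129600 + 247396 = 376996; √376996 = 614.
q = (−360 + 614)/2 = 127, and p = q + 360 = 487.
Check: 127 · 487 = 61849.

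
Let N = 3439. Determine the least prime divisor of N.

19

3439 is odd.
Digit sum 19, not divisible by 3.
Ends in 9: not divisible by 5.
7: 3439 = 7·491 + 2
11: 3439 = 11·312 + 7
13: 3439 = 13·264 + 7
17: 3439 = 17·202 + 5
19: 3439 = 19·181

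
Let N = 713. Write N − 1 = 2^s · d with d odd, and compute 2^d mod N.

713 − 1 = 712 = 2^3 · 89, so d = 89.
2^1 ≡ 2 (mod 713)
2^2 ≡ 2^2 = 4 ≡ 4 (mod 713)
2^4 ≡ 4^2 = 16 ≡ 16 (mod 713)
2^8 ≡ 16^2 = 256 ≡ 256 (mod 713)
2^16 ≡ 256^2 = 65536 ≡ 653 (mod 713)
2^32 ≡ 653^2 = 426409 ≡ 35 (mod 713)
2^64 ≡ 35^2 = 1225 ≡ 512 (mod 713)
89 = 64 + 16 + 8 + 1 in binary powers of 2.
So 2^89 ≡ 512 · 653 · 256 · 2 ≡ 140 (mod 713).
Squaring chain: 140 → 349 → 591; never reaches −1, so base 2 is a Miller–Rabin witness that 713 is composite.

140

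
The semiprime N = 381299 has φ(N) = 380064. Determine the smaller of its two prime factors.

593

φ(n) = (p−1)(q−1) = n − (p+q) + 1, so p + q = 381299 − 380064 + 1 = 1236.
p and q are the roots of t² − 1236t + 381299 = 0.
Discriminant: 1236² − 4·381299 = 1527696 − 1525196 = 2500; √2500 = 50.
q = (1236 − 50)/2 = 593, p = (1236 + 50)/2 = 643.
Check: 593 · 643 = 381299.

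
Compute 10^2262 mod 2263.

10^1 ≡ 10 (mod 2263)
10^2 ≡ 10^2 = 100 ≡ 100 (mod 2263)
10^4 ≡ 100^2 = 10000 ≡ 948 (mod 2263)
10^8 ≡ 948^2 = 898704 ≡ 293 (mod 2263)
10^16 ≡ 293^2 = 85849 ≡ 2118 (mod 2263)
10^32 ≡ 2118^2 = 4485924 ≡ 658 (mod 2263)
10^64 ≡ 658^2 = 432964 ≡ 731 (mod 2263)
10^128 ≡ 731^2 = 534361 ≡ 293 (mod 2263)
10^256 ≡ 293^2 = 85849 ≡ 2118 (mod 2263)
10^512 ≡ 2118^2 = 4485924 ≡ 658 (mod 2263)
10^1024 ≡ 658^2 = 432964 ≡ 731 (mod 2263)
10^2048 ≡ 731^2 = 534361 ≡ 293 (mod 2263)
2262 = 2048 + 128 + 64 + 16 + 4 + 2 in binary powers of 2.
So 10^2262 ≡ 293 · 293 · 731 · 2118 · 948 · 100 ≡ 2236 (mod 2263).
Since 2236 ≠ 1, base 10 is a Fermat witness: 2263 is composite.

2236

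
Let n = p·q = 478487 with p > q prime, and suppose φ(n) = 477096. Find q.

619

φ(n) = (p−1)(q−1) = n − (p+q) + 1, so p + q = 478487 − 477096 + 1 = 1392.
p and q are the roots of t² − 1392t + 478487 = 0.
Discriminant: 1392² − 4·478487 = 1937664 − 1913948 = 23716; √23716 = 154.
q = (1392 − 154)/2 = 619, p = (1392 + 154)/2 = 773.
Check: 619 · 773 = 478487.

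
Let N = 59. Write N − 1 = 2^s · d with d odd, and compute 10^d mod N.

58

59 − 1 = 58 = 2^1 · 29, so d = 29.
10^1 ≡ 10 (mod 59)
10^2 ≡ 10^2 = 100 ≡ 41 (mod 59)
10^4 ≡ 41^2 = 1681 ≡ 29 (mod 59)
10^8 ≡ 29^2 = 841 ≡ 15 (mod 59)
10^16 ≡ 15^2 = 225 ≡ 48 (mod 59)
29 = 16 + 8 + 4 + 1 in binary powers of 2.
So 10^29 ≡ 48 · 15 · 29 · 10 ≡ 58 (mod 59).
Since 10^d ≡ 58 (mod 59), base 10 does not prove 59 composite.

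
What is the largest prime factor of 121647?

43

121647 = 3 · 40549
40549 = 23 · 1763
1763 = 41 · 43
43 is prime.
So 121647 = 3 · 23 · 41 · 43; the largest prime factor is 43.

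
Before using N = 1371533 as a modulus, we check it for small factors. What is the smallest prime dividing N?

31

1371533 is odd.
Digit sum 23, not divisible by 3.
Ends in 3: not divisible by 5.
7: 1371533 = 7·195933 + 2
11: 1371533 = 11·124684 + 9
13: 1371533 = 13·105502 + 7
17: 1371533 = 17·80678 + 7
19: 1371533 = 19·72185 + 18
23: 1371533 = 23·59631 + 20
29: 1371533 = 29·47294 + 7
31: 1371533 = 31·44243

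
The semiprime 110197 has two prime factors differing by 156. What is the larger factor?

419

Since p = q + 156, we have 110197 = q(q + 156), so q² + 156q − 110197 = 0.
Discriminant: 156² + 4·110197 = 24336 + 440788 = 465124; √465124 = 682.
q = (−156 + 682)/2 = 263, and p = q + 156 = 419.
Check: 263 · 419 = 110197.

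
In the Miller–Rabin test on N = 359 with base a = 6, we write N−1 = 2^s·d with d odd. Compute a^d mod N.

1

359 − 1 = 358 = 2^1 · 179, so d = 179.
6^1 ≡ 6 (mod 359)
6^2 ≡ 6^2 = 36 ≡ 36 (mod 359)
6^4 ≡ 36^2 = 1296 ≡ 219 (mod 359)
6^8 ≡ 219^2 = 47961 ≡ 214 (mod 359)
6^16 ≡ 214^2 = 45796 ≡ 203 (mod 359)
6^32 ≡ 203^2 = 41209 ≡ 283 (mod 359)
6^64 ≡ 283^2 = 80089 ≡ 32 (mod 359)
6^128 ≡ 32^2 = 1024 ≡ 306 (mod 359)
179 = 128 + 32 + 16 + 2 + 1 in binary powers of 2.
So 6^179 ≡ 306 · 283 · 203 · 36 · 6 ≡ 1 (mod 359).
Since 6^d ≡ 1 (mod 359), base 6 does not prove 359 composite.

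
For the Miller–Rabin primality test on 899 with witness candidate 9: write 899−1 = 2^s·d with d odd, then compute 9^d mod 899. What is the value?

38

899 − 1 = 898 = 2^1 · 449, so d = 449.
9^1 ≡ 9 (mod 899)
9^2 ≡ 9^2 = 81 ≡ 81 (mod 899)
9^4 ≡ 81^2 = 6561 ≡ 268 (mod 899)
9^8 ≡ 268^2 = 71824 ≡ 803 (mod 899)
9^16 ≡ 803^2 = 644809 ≡ 226 (mod 899)
9^32 ≡ 226^2 = 51076 ≡ 732 (mod 899)
9^64 ≡ 732^2 = 535824 ≡ 20 (mod 899)
9^128 ≡ 20^2 = 400 ≡ 400 (mod 899)
9^256 ≡ 400^2 = 160000 ≡ 877 (mod 899)
449 = 256 + 128 + 64 + 1 in binary powers of 2.
So 9^449 ≡ 877 · 400 · 20 · 9 ≡ 38 (mod 899).
Squaring chain: 38; never reaches −1, so base 9 is a Miller–Rabin witness that 899 is composite.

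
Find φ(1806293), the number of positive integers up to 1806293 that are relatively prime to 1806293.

Factor: 1806293 = 53 · 173 · 197.
φ(1806293) = (53−1) · (173−1) · (197−1) = 52 · 172 · 196 = 1753024.

1753024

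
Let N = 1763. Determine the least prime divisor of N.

1763 is odd.
Digit sum 17, not divisible by 3.
Ends in 3: not divisible by 5.
7: 1763 = 7·251 + 6
11: 1763 = 11·160 + 3
13: 1763 = 13·135 + 8
17: 1763 = 17·103 + 12
19: 1763 = 19·92 + 15
23: 1763 = 23·76 + 15
29: 1763 = 29·60 + 23
31: 1763 = 31·56 + 27
37: 1763 = 37·47 + 24
41: 1763 = 41·43

41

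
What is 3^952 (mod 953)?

3^1 ≡ 3 (mod 953)
3^2 ≡ 3^2 = 9 ≡ 9 (mod 953)
3^4 ≡ 9^2 = 81 ≡ 81 (mod 953)
3^8 ≡ 81^2 = 6561 ≡ 843 (mod 953)
3^16 ≡ 843^2 = 710649 ≡ 664 (mod 953)
3^32 ≡ 664^2 = 440896 ≡ 610 (mod 953)
3^64 ≡ 610^2 = 372100 ≡ 430 (mod 953)
3^128 ≡ 430^2 = 184900 ≡ 18 (mod 953)
3^256 ≡ 18^2 = 324 ≡ 324 (mod 953)
3^512 ≡ 324^2 = 104976 ≡ 146 (mod 953)
952 = 512 + 256 + 128 + 32 + 16 + 8 in binary powers of 2.
So 3^952 ≡ 146 · 324 · 18 · 610 · 664 · 843 ≡ 1 (mod 953).
Since the result is 1, base 3 gives no evidence that 953 is composite.

1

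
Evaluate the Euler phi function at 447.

296

Factor: 447 = 3 · 149.
φ(447) = (3−1) · (149−1) = 2 · 148 = 296.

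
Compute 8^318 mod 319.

236

8^1 ≡ 8 (mod 319)
8^2 ≡ 8^2 = 64 ≡ 64 (mod 319)
8^4 ≡ 64^2 = 4096 ≡ 268 (mod 319)
8^8 ≡ 268^2 = 71824 ≡ 49 (mod 319)
8^16 ≡ 49^2 = 2401 ≡ 168 (mod 319)
8^32 ≡ 168^2 = 28224 ≡ 152 (mod 319)
8^64 ≡ 152^2 = 23104 ≡ 136 (mod 319)
8^128 ≡ 136^2 = 18496 ≡ 313 (mod 319)
8^256 ≡ 313^2 = 97969 ≡ 36 (mod 319)
318 = 256 + 32 + 16 + 8 + 4 + 2 in binary powers of 2.
So 8^318 ≡ 36 · 152 · 168 · 49 · 268 · 64 ≡ 236 (mod 319).
Since 236 ≠ 1, base 8 is a Fermat witness: 319 is composite.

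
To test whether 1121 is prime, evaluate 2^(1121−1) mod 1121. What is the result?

2^1 ≡ 2 (mod 1121)
2^2 ≡ 2^2 = 4 ≡ 4 (mod 1121)
2^4 ≡ 4^2 = 16 ≡ 16 (mod 1121)
2^8 ≡ 16^2 = 256 ≡ 256 (mod 1121)
2^16 ≡ 256^2 = 65536 ≡ 518 (mod 1121)
2^32 ≡ 518^2 = 268324 ≡ 405 (mod 1121)
2^64 ≡ 405^2 = 164025 ≡ 359 (mod 1121)
2^128 ≡ 359^2 = 128881 ≡ 1087 (mod 1121)
2^256 ≡ 1087^2 = 1181569 ≡ 35 (mod 1121)
2^512 ≡ 35^2 = 1225 ≡ 104 (mod 1121)
2^1024 ≡ 104^2 = 10816 ≡ 727 (mod 1121)
1120 = 1024 + 64 + 32 in binary powers of 2.
So 2^1120 ≡ 727 · 359 · 405 ≡ 833 (mod 1121).
Since 833 ≠ 1, base 2 is a Fermat witness: 1121 is composite.

833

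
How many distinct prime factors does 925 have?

2

925 = 5^2 · 37
925 = 5^2 · 37, which has 2 distinct prime factors.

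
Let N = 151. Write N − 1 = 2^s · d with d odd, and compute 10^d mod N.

1

151 − 1 = 150 = 2^1 · 75, so d = 75.
10^1 ≡ 10 (mod 151)
10^2 ≡ 10^2 = 100 ≡ 100 (mod 151)
10^4 ≡ 100^2 = 10000 ≡ 34 (mod 151)
10^8 ≡ 34^2 = 1156 ≡ 99 (mod 151)
10^16 ≡ 99^2 = 9801 ≡ 137 (mod 151)
10^32 ≡ 137^2 = 18769 ≡ 45 (mod 151)
10^64 ≡ 45^2 = 2025 ≡ 62 (mod 151)
75 = 64 + 8 + 2 + 1 in binary powers of 2.
So 10^75 ≡ 62 · 99 · 100 · 10 ≡ 1 (mod 151).
Since 10^d ≡ 1 (mod 151), base 10 does not prove 151 composite.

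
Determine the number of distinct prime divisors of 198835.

198835 = 5 · 39767
39767 = 7 · 5681
5681 = 13 · 437
437 = 19 · 23
198835 = 5 · 7 · 13 · 19 · 23, which has 5 distinct prime factors.

5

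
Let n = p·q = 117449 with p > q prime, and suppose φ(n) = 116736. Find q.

φ(n) = (p−1)(q−1) = n − (p+q) + 1, so p + q = 117449 − 116736 + 1 = 714.
p and q are the roots of t² − 714t + 117449 = 0.
Discriminant: 714² − 4·117449 = 509796 − 469796 = 40000; √40000 = 200.
q = (714 − 200)/2 = 257, p = (714 + 200)/2 = 457.
Check: 257 · 457 = 117449.

257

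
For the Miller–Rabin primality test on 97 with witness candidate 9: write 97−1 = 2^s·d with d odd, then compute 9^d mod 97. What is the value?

50

97 − 1 = 96 = 2^5 · 3, so d = 3.
9^1 ≡ 9 (mod 97)
9^2 ≡ 9^2 = 81 ≡ 81 (mod 97)
3 = 2 + 1 in binary powers of 2.
So 9^3 ≡ 81 · 9 ≡ 50 (mod 97).
Squaring chain: 50 → 75 → 96 → 1 → 1; reaches −1, so base 9 does not prove 97 composite.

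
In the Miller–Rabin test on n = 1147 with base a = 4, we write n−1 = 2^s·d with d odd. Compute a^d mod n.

529

1147 − 1 = 1146 = 2^1 · 573, so d = 573.
4^1 ≡ 4 (mod 1147)
4^2 ≡ 4^2 = 16 ≡ 16 (mod 1147)
4^4 ≡ 16^2 = 256 ≡ 256 (mod 1147)
4^8 ≡ 256^2 = 65536 ≡ 157 (mod 1147)
4^16 ≡ 157^2 = 24649 ≡ 562 (mod 1147)
4^32 ≡ 562^2 = 315844 ≡ 419 (mod 1147)
4^64 ≡ 419^2 = 175561 ≡ 70 (mod 1147)
4^128 ≡ 70^2 = 4900 ≡ 312 (mod 1147)
4^256 ≡ 312^2 = 97344 ≡ 996 (mod 1147)
4^512 ≡ 996^2 = 992016 ≡ 1008 (mod 1147)
573 = 512 + 32 + 16 + 8 + 4 + 1 in binary powers of 2.
So 4^573 ≡ 1008 · 419 · 562 · 157 · 256 · 4 ≡ 529 (mod 1147).
Squaring chain: 529; never reaches −1, so base 4 is a Miller–Rabin witness that 1147 is composite.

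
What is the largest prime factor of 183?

183 = 3 · 61
61 is prime.
So 183 = 3 · 61; the largest prime factor is 61.

61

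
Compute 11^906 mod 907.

1

11^1 ≡ 11 (mod 907)
11^2 ≡ 11^2 = 121 ≡ 121 (mod 907)
11^4 ≡ 121^2 = 14641 ≡ 129 (mod 907)
11^8 ≡ 129^2 = 16641 ≡ 315 (mod 907)
11^16 ≡ 315^2 = 99225 ≡ 362 (mod 907)
11^32 ≡ 362^2 = 131044 ≡ 436 (mod 907)
11^64 ≡ 436^2 = 190096 ≡ 533 (mod 907)
11^128 ≡ 533^2 = 284089 ≡ 198 (mod 907)
11^256 ≡ 198^2 = 39204 ≡ 203 (mod 907)
11^512 ≡ 203^2 = 41209 ≡ 394 (mod 907)
906 = 512 + 256 + 128 + 8 + 2 in binary powers of 2.
So 11^906 ≡ 394 · 203 · 198 · 315 · 121 ≡ 1 (mod 907).
Since the result is 1, base 11 gives no evidence that 907 is composite.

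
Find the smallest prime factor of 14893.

53

14893 is odd.
Digit sum 25, not divisible by 3.
Ends in 3: not divisible by 5.
7: 14893 = 7·2127 + 4
11: 14893 = 11·1353 + 10
13: 14893 = 13·1145 + 8
17: 14893 = 17·876 + 1
19: 14893 = 19·783 + 16
23: 14893 = 23·647 + 12
29: 14893 = 29·513 + 16
31: 14893 = 31·480 + 13
37: 14893 = 37·402 + 19
41: 14893 = 41·363 + 10
43: 14893 = 43·346 + 15
47: 14893 = 47·316 + 41
53: 14893 = 53·281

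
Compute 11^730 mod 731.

11^1 ≡ 11 (mod 731)
11^2 ≡ 11^2 = 121 ≡ 121 (mod 731)
11^4 ≡ 121^2 = 14641 ≡ 21 (mod 731)
11^8 ≡ 21^2 = 441 ≡ 441 (mod 731)
11^16 ≡ 441^2 = 194481 ≡ 35 (mod 731)
11^32 ≡ 35^2 = 1225 ≡ 494 (mod 731)
11^64 ≡ 494^2 = 244036 ≡ 613 (mod 731)
11^128 ≡ 613^2 = 375769 ≡ 35 (mod 731)
11^256 ≡ 35^2 = 1225 ≡ 494 (mod 731)
11^512 ≡ 494^2 = 244036 ≡ 613 (mod 731)
730 = 512 + 128 + 64 + 16 + 8 + 2 in binary powers of 2.
So 11^730 ≡ 613 · 35 · 613 · 35 · 441 · 121 ≡ 508 (mod 731).
Since 508 ≠ 1, base 11 is a Fermat witness: 731 is composite.

508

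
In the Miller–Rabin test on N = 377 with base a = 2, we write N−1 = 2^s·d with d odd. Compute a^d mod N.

377 − 1 = 376 = 2^3 · 47, so d = 47.
2^1 ≡ 2 (mod 377)
2^2 ≡ 2^2 = 4 ≡ 4 (mod 377)
2^4 ≡ 4^2 = 16 ≡ 16 (mod 377)
2^8 ≡ 16^2 = 256 ≡ 256 (mod 377)
2^16 ≡ 256^2 = 65536 ≡ 315 (mod 377)
2^32 ≡ 315^2 = 99225 ≡ 74 (mod 377)
47 = 32 + 8 + 4 + 2 + 1 in binary powers of 2.
So 2^47 ≡ 74 · 256 · 16 · 4 · 2 ≡ 345 (mod 377).
Squaring chain: 345 → 270 → 139; never reaches −1, so base 2 is a Miller–Rabin witness that 377 is composite.

345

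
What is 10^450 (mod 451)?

1

10^1 ≡ 10 (mod 451)
10^2 ≡ 10^2 = 100 ≡ 100 (mod 451)
10^4 ≡ 100^2 = 10000 ≡ 78 (mod 451)
10^8 ≡ 78^2 = 6084 ≡ 221 (mod 451)
10^16 ≡ 221^2 = 48841 ≡ 133 (mod 451)
10^32 ≡ 133^2 = 17689 ≡ 100 (mod 451)
10^64 ≡ 100^2 = 10000 ≡ 78 (mod 451)
10^128 ≡ 78^2 = 6084 ≡ 221 (mod 451)
10^256 ≡ 221^2 = 48841 ≡ 133 (mod 451)
450 = 256 + 128 + 64 + 2 in binary powers of 2.
So 10^450 ≡ 133 · 221 · 78 · 100 ≡ 1 (mod 451).
Since the result is 1, base 10 gives no evidence that 451 is composite.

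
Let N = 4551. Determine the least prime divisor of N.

4551 is odd.
Digit sum 15, divisible by 3.

3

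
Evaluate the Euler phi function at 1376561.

Factor: 1376561 = 73 · 109 · 173.
φ(1376561) = (73−1) · (109−1) · (173−1) = 72 · 108 · 172 = 1337472.

1337472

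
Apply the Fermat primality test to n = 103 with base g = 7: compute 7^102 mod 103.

7^1 ≡ 7 (mod 103)
7^2 ≡ 7^2 = 49 ≡ 49 (mod 103)
7^4 ≡ 49^2 = 2401 ≡ 32 (mod 103)
7^8 ≡ 32^2 = 1024 ≡ 97 (mod 103)
7^16 ≡ 97^2 = 9409 ≡ 36 (mod 103)
7^32 ≡ 36^2 = 1296 ≡ 60 (mod 103)
7^64 ≡ 60^2 = 3600 ≡ 98 (mod 103)
102 = 64 + 32 + 4 + 2 in binary powers of 2.
So 7^102 ≡ 98 · 60 · 32 · 49 ≡ 1 (mod 103).
Since the result is 1, base 7 gives no evidence that 103 is composite.

1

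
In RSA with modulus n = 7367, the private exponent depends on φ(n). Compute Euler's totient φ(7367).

Factor: 7367 = 53 · 139.
φ(7367) = (53−1) · (139−1) = 52 · 138 = 7176.

7176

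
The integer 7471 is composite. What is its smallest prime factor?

7471 is odd.
Digit sum 19, not divisible by 3.
Ends in 1: not divisible by 5.
7: 7471 = 7·1067 + 2
11: 7471 = 11·679 + 2
13: 7471 = 13·574 + 9
17: 7471 = 17·439 + 8
19: 7471 = 19·393 + 4
23: 7471 = 23·324 + 19
29: 7471 = 29·257 + 18
31: 7471 = 31·241

31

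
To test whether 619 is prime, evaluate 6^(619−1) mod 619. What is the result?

6^1 ≡ 6 (mod 619)
6^2 ≡ 6^2 = 36 ≡ 36 (mod 619)
6^4 ≡ 36^2 = 1296 ≡ 58 (mod 619)
6^8 ≡ 58^2 = 3364 ≡ 269 (mod 619)
6^16 ≡ 269^2 = 72361 ≡ 557 (mod 619)
6^32 ≡ 557^2 = 310249 ≡ 130 (mod 619)
6^64 ≡ 130^2 = 16900 ≡ 187 (mod 619)
6^128 ≡ 187^2 = 34969 ≡ 305 (mod 619)
6^256 ≡ 305^2 = 93025 ≡ 175 (mod 619)
6^512 ≡ 175^2 = 30625 ≡ 294 (mod 619)
618 = 512 + 64 + 32 + 8 + 2 in binary powers of 2.
So 6^618 ≡ 294 · 187 · 130 · 269 · 36 ≡ 1 (mod 619).
Since the result is 1, base 6 gives no evidence that 619 is composite.

1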